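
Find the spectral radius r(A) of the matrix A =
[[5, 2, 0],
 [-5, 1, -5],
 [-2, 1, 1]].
r(A) ≈ 4.2095

The eigenvalues of A are the roots of its characteristic polynomial. With M = A (coefficients from the trace, the sum of principal 2x2 minors, and det A):
  p(λ) = det(λ I - M) = λ^3 - 7λ^2 + 26λ - 60.
No integer candidate from the rational root theorem (±divisors of 60) is a root, so the roots are irrational. The cubic discriminant is Δ = -20140 < 0, so there is one real root and a complex-conjugate pair. p(4) = -4 and p(5) = 20 have opposite signs, so a root lies in (4, 5); Newton's method refines it to λ ≈ 4.2095. Dividing out (λ - (4.2095)) leaves approximately λ^2 - 2.7905λ + 14.2534. For λ^2 - 2.7905λ + 14.2534 the discriminant is -49.2269. It is negative, so the remaining roots are the complex-conjugate pair λ ≈ 1.3952 ± 3.5081i. Their product equals the constant term, so |λ|^2 ≈ 14.2534 and |λ| ≈ 3.7754.
Thus the eigenvalues (to 4 decimals) are 4.2095 (modulus 4.2095); 1.3952 ± 3.5081i (modulus 3.7754). The spectral radius is the largest modulus: r(A) ≈ 4.2095. (Cross-check: r(A) ≤ ||A||_2 ≈ 8.1813; equality holds whenever A is normal, though it can also hold for some non-normal A.)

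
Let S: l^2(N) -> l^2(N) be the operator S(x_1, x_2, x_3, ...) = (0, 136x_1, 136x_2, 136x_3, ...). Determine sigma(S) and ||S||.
sigma(S) = closed disk {z in C : |z| ≤ 136}; ||S|| = 136

Note S = 136·U where U is the unit right shift (U x)_k = x_{k-1} (with x_0 := 0); so ||S|| = 136||U|| and sigma(S) = 136·sigma(U). ||S x||^2 = sum_{k≥1} |136x_k|^2 = 18496||x||^2, so ||S|| = 136 and sigma(S) ⊂ {|z| ≤ 136}. For any |lambda| < 136, the equation (S - lambda I) x = 0 forces x_1 = 0, then 136x_k = lambda x_{k+1} ⇒ x = 0, so S has no eigenvalues. But (S - lambda I) is not surjective for |lambda| < 136: solving (S - lambda I) x = e_1 would require x_n proportional to (lambda/136)^(-n), which is not in l^2. So every |lambda| < 136 lies in the residual spectrum. The boundary |lambda| = 136 is in the approximate point spectrum (the spectrum is closed). Hence sigma(S) is the closed disk of radius 136.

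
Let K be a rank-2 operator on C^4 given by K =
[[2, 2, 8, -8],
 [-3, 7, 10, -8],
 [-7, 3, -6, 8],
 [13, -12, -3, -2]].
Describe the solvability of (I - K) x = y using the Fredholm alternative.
(I - K) is invertible (det(I - K) = 18 ≠ 0), so for every y in C^4 the equation (I - K) x = y has a unique solution.

K has rank 2 and factors as K = U V^T = u1 v1^T + u2 v2^T with u1 = (-2, -1, 3, -3), v1 = (-3, 2, -1, 2), u2 = (-2, -3, 1, 2), v2 = (2, -3, -3, 2) (multiplying out reproduces the displayed K). The nonzero eigenvalues of U V^T coincide with those of the 2 x 2 matrix G = V^T U = [[v1·u1, v1·u2], [v2·u1, v2·u2]] = [[-5, 3], [-16, 6]], and by the Sylvester determinant identity det(I_4 - U V^T) = det(I_2 - V^T U) = det([[6, -3], [16, -5]]) = (6)(-5) - (-3)(16) = 18. (Direct check: I - K =
[[-1, -2, -8, 8],
 [3, -6, -10, 8],
 [7, -3, 7, -8],
 [-13, 12, 3, 3]]
has determinant 18.) The finite-dimensional Fredholm alternative says: either (I - K) is invertible, or ker(I - K) ≠ {0} and then range(I - K) = ker((I - K)^*)^⊥, with dim ker(I - K) = dim ker((I - K)^*). Since det(I - K) ≠ 0, 1 is not an eigenvalue of K and ker(I - K) = {0}, so we are in the first case: for every y there is a unique x = (I - K)^(-1) y. (Explicitly, by the Woodbury identity, (I - U V^T)^(-1) = I + U (I_2 - G)^(-1) V^T.)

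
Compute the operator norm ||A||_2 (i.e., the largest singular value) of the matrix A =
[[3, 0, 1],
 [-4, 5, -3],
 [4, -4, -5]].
||A||_2 = sqrt((112 + sqrt(1964))/2) ≈ 8.8407 (= sqrt(largest eigenvalue of A^T A))

||A||_2 = sigma_max(A) = sqrt(lambda_max(A^T A)). Form the symmetric matrix M = A^T A =
[[41, -36, -5],
 [-36, 41, 5],
 [-5, 5, 35]].
Its characteristic polynomial (trace, sum of principal 2x2 minors, determinant of M give the coefficients) is
  p(λ) = det(λ I - M) = λ^3 - 117λ^2 + 3205λ - 13225.
By the rational root theorem any rational root is an integer divisor of 13225. Testing λ = 5: p(5) = 125 - 2925 + 16025 - 13225 = 0, so λ = 5 is a root. Dividing out (λ - 5) leaves p(λ) = (λ - 5)(λ^2 - 112λ + 2645). For λ^2 - 112λ + 2645 the discriminant is 1964. It is nonnegative but not a perfect square, so the roots are real and irrational: λ = (112 ± sqrt(1964))/2 ≈ 78.1585, 33.8415.
So the eigenvalues of A^T A are ≈ 5, 33.8415, 78.1585 (all ≥ 0, as they must be for A^T A). The largest is λ_max = (112 + sqrt(1964))/2 ≈ 78.1585, hence ||A||_2 = sqrt(λ_max) = sqrt((112 + sqrt(1964))/2) ≈ 8.8407.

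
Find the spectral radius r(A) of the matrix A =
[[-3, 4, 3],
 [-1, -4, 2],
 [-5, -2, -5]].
r(A) ≈ 5.8601

The eigenvalues of A are the roots of its characteristic polynomial. With M = A (coefficients from the trace, the sum of principal 2x2 minors, and det A):
  p(λ) = det(λ I - M) = λ^3 + 12λ^2 + 70λ + 186.
No integer candidate from the rational root theorem (±divisors of 186) is a root, so the roots are irrational. The cubic discriminant is Δ = -73804 < 0, so there is one real root and a complex-conjugate pair. p(-6) = -18 and p(-5) = 11 have opposite signs, so a root lies in (-6, -5); Newton's method refines it to λ ≈ -5.4163. Dividing out (λ - (-5.4163)) leaves approximately λ^2 + 6.5837λ + 34.3407. For λ^2 + 6.5837λ + 34.3407 the discriminant is -94.0178. It is negative, so the remaining roots are the complex-conjugate pair λ ≈ -3.2918 ± 4.8481i. Their product equals the constant term, so |λ|^2 ≈ 34.3407 and |λ| ≈ 5.8601.
Thus the eigenvalues (to 4 decimals) are -5.4163 (modulus 5.4163); -3.2918 ± 4.8481i (modulus 5.8601). The spectral radius is the largest modulus: r(A) ≈ 5.8601. (Cross-check: r(A) ≤ ||A||_2 ≈ 7.5865; equality holds whenever A is normal, though it can also hold for some non-normal A.)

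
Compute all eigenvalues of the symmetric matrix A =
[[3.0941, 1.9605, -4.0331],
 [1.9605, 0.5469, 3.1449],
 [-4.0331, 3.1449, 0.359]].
sigma(A) ≈ {-5, 3, 6}

A is real symmetric, so its spectrum consists of real eigenvalues. Expanding the characteristic polynomial of the displayed matrix gives
  det(λ I - A) = p(λ) = λ^3 + (-4)λ^2 + (-27)λ + (90.0028).
Solving p(λ) = 0 yields eigenvalues ≈ -5, 3, 6. (A is shown rounded to 4 decimals, so these recover the underlying integer eigenvalues to within that precision.)
Verification: the trace of A = 4 equals the sum of eigenvalues 4, and det(A) ≈ -90.0028 matches the eigenvalue product -90.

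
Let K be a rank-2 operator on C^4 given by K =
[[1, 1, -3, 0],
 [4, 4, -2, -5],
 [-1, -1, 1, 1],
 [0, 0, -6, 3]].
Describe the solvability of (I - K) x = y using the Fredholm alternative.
(I - K) is invertible (det(I - K) = 16 ≠ 0), so for every y in C^4 the equation (I - K) x = y has a unique solution.

K has rank 2 and factors as K = U V^T = u1 v1^T + u2 v2^T with u1 = (2, 3, -1, 3), v1 = (1, 1, -1, -1), u2 = (-1, 1, 0, -3), v2 = (1, 1, 1, -2) (multiplying out reproduces the displayed K). The nonzero eigenvalues of U V^T coincide with those of the 2 x 2 matrix G = V^T U = [[v1·u1, v1·u2], [v2·u1, v2·u2]] = [[3, 3], [-2, 6]], and by the Sylvester determinant identity det(I_4 - U V^T) = det(I_2 - V^T U) = det([[-2, -3], [2, -5]]) = (-2)(-5) - (-3)(2) = 16. (Direct check: I - K =
[[0, -1, 3, 0],
 [-4, -3, 2, 5],
 [1, 1, 0, -1],
 [0, 0, 6, -2]]
has determinant 16.) The finite-dimensional Fredholm alternative says: either (I - K) is invertible, or ker(I - K) ≠ {0} and then range(I - K) = ker((I - K)^*)^⊥, with dim ker(I - K) = dim ker((I - K)^*). Since det(I - K) ≠ 0, 1 is not an eigenvalue of K and ker(I - K) = {0}, so we are in the first case: for every y there is a unique x = (I - K)^(-1) y. (Explicitly, by the Woodbury identity, (I - U V^T)^(-1) = I + U (I_2 - G)^(-1) V^T.)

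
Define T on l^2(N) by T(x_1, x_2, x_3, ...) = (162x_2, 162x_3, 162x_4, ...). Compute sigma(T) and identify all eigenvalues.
sigma(T) = closed disk {z in C : |z| ≤ 162}; sigma_p(T) = open disk {z in C : |z| < 162}

Note T = 162·V where V is the unit left shift (V x)_k = x_{k+1}; so sigma(T) = 162·sigma(V) and ||T|| = 162||V||. ||T x||^2 = 26244sum_{k≥2} |x_k|^2 ≤ 26244||x||^2, with equality on {x : x_1 = 0}, so ||T|| = 162. For any lambda with |lambda| < 162, set r = lambda/162 (|r| < 1); the vector x = (1, r, r^2, ...) is in l^2 and satisfies T x = 162(r, r^2, ...) = lambda x, so lambda is an eigenvalue. On the boundary |lambda| = 162 the geometric series diverges, so no l^2 eigenvector exists, but these lambda lie in the approximate point spectrum. Hence sigma(T) is the closed disk of radius 162 and sigma_p(T) is the open disk.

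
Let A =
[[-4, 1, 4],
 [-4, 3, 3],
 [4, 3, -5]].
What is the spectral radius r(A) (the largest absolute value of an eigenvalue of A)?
r(A) ≈ 9.1542

The eigenvalues of A are the roots of its characteristic polynomial. With M = A (coefficients from the trace, the sum of principal 2x2 minors, and det A):
  p(λ) = det(λ I - M) = λ^3 + 6λ^2 - 28λ + 8.
No integer candidate from the rational root theorem (±divisors of 8) is a root, so the roots are irrational. The cubic discriminant is Δ = 83200 > 0, so there are three distinct real roots. p(-10) = -112 and p(-9) = 17 have opposite signs, so a root lies in (-10, -9); Newton's method refines it to λ ≈ -9.1542. p(0) = 8 and p(1) = -13 have opposite signs, so a root lies in (0, 1); Newton's method refines it to λ ≈ 0.3069. p(2) = -16 and p(3) = 5 have opposite signs, so a root lies in (2, 3); Newton's method refines it to λ ≈ 2.8472. Check (Vieta): the three roots sum to -6, matching tr M = -6.
Thus the eigenvalues (to 4 decimals) are -9.1542 (modulus 9.1542); 0.3069 (modulus 0.3069); 2.8472 (modulus 2.8472). The spectral radius is the largest modulus: r(A) ≈ 9.1542. (Cross-check: r(A) ≤ ||A||_2 ≈ 9.8506; equality holds whenever A is normal, though it can also hold for some non-normal A.)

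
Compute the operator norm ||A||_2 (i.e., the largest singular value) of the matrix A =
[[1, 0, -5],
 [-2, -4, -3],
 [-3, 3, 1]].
||A||_2 ≈ 6.7797 (= sqrt(largest eigenvalue of A^T A))

||A||_2 = sigma_max(A) = sqrt(lambda_max(A^T A)). Form the symmetric matrix M = A^T A =
[[14, -1, -2],
 [-1, 25, 15],
 [-2, 15, 35]].
Its characteristic polynomial (trace, sum of principal 2x2 minors, determinant of M give the coefficients) is
  p(λ) = det(λ I - M) = λ^3 - 74λ^2 + 1485λ - 9025.
No integer candidate from the rational root theorem (±divisors of 9025) is a root, so the roots are irrational. The cubic discriminant is Δ = 652825 > 0, so there are three distinct real roots. p(13) = -29 and p(14) = 5 have opposite signs, so a root lies in (13, 14); Newton's method refines it to λ ≈ 13.6222. p(14) = 5 and p(15) = -25 have opposite signs, so a root lies in (14, 15); Newton's method refines it to λ ≈ 14.414. p(45) = -925 and p(46) = 37 have opposite signs, so a root lies in (45, 46); Newton's method refines it to λ ≈ 45.9638. Check (Vieta): the three roots sum to 74, matching tr M = 74.
So the eigenvalues of A^T A are ≈ 13.6222, 14.414, 45.9638 (all ≥ 0, as they must be for A^T A). The largest is λ_max ≈ 45.9638, hence ||A||_2 = sqrt(λ_max) ≈ 6.7797.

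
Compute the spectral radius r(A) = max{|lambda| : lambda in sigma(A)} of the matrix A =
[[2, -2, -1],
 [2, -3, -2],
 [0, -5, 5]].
r(A) = (3 + sqrt(89))/2 ≈ 6.217

The eigenvalues of A are the roots of its characteristic polynomial. With M = A (coefficients from the trace, the sum of principal 2x2 minors, and det A):
  p(λ) = det(λ I - M) = λ^3 - 4λ^2 - 17λ + 20.
By the rational root theorem any rational root is an integer divisor of 20. Testing λ = 1: p(1) = 1 - 4 - 17 + 20 = 0, so λ = 1 is a root. Dividing out (λ - 1) leaves p(λ) = (λ - 1)(λ^2 - 3λ - 20). For λ^2 - 3λ - 20 the discriminant is 89. It is nonnegative but not a perfect square, so the roots are real and irrational: λ = (3 ± sqrt(89))/2 ≈ 6.217, -3.217.
Thus the eigenvalues (to 4 decimals) are 6.217 (modulus 6.217); -3.217 (modulus 3.217); 1 (modulus 1). The spectral radius is the largest modulus: r(A) = (3 + sqrt(89))/2 ≈ 6.217. (Cross-check: r(A) ≤ ||A||_2 ≈ 7.2029; equality holds whenever A is normal, though it can also hold for some non-normal A.)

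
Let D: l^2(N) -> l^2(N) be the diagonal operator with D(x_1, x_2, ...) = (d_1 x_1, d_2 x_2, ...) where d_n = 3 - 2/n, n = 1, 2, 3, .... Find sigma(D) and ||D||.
sigma(D) = {3 - 2/n : n ≥ 1} ∪ {3}; ||D|| = 3

A bounded diagonal operator on l^2 with diagonal entries d_n has spectrum equal to the closure of {d_n : n ≥ 1}: every d_n is an eigenvalue (with eigenvector e_n), so {d_n} ⊂ sigma(D); the spectrum is closed, so its closure is too; and for lambda not in the closure, (D - lambda I) has bounded inverse (the diagonal entries 1/(d_n - lambda) are bounded). For our sequence d_n = 3 - 2/n, n = 1, 2, 3, ...:
  - {d_n} = {3 - 2/n : n ≥ 1}; the only limit point is 3
  - closure = {3 - 2/n : n ≥ 1} ∪ {3}
For the norm: a diagonal operator has ||D|| = sup_n |d_n|. Here d_n = 3 - 2/n increases monotonically from d_1 = 1 toward 3, with all terms in [1, 3); so sup_n |d_n| = 3 (the supremum is the limit, not attained). So ||D|| = 3.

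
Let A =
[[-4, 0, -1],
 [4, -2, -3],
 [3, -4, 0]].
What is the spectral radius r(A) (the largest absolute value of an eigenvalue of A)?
r(A) ≈ 4.6799

The eigenvalues of A are the roots of its characteristic polynomial. With M = A (coefficients from the trace, the sum of principal 2x2 minors, and det A):
  p(λ) = det(λ I - M) = λ^3 + 6λ^2 - λ - 58.
No integer candidate from the rational root theorem (±divisors of 58) is a root, so the roots are irrational. The cubic discriminant is Δ = -34412 < 0, so there is one real root and a complex-conjugate pair. p(2) = -28 and p(3) = 20 have opposite signs, so a root lies in (2, 3); Newton's method refines it to λ ≈ 2.6482. Dividing out (λ - (2.6482)) leaves approximately λ^2 + 8.6482λ + 21.9019. For λ^2 + 8.6482λ + 21.9019 the discriminant is -12.8166. It is negative, so the remaining roots are the complex-conjugate pair λ ≈ -4.3241 ± 1.79i. Their product equals the constant term, so |λ|^2 ≈ 21.9019 and |λ| ≈ 4.6799.
Thus the eigenvalues (to 4 decimals) are 2.6482 (modulus 2.6482); -4.3241 ± 1.79i (modulus 4.6799). The spectral radius is the largest modulus: r(A) ≈ 4.6799. (Cross-check: r(A) ≤ ||A||_2 ≈ 7.4348; equality holds whenever A is normal, though it can also hold for some non-normal A.)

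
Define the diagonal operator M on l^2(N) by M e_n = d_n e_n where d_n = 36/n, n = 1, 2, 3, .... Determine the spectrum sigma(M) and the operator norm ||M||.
sigma(M) = {36/n : n ≥ 1} ∪ {0}; ||M|| = 36

A bounded diagonal operator on l^2 with diagonal entries d_n has spectrum equal to the closure of {d_n : n ≥ 1}: every d_n is an eigenvalue (with eigenvector e_n), so {d_n} ⊂ sigma(M); the spectrum is closed, so its closure is too; and for lambda not in the closure, (M - lambda I) has bounded inverse (the diagonal entries 1/(d_n - lambda) are bounded). For our sequence d_n = 36/n, n = 1, 2, 3, ...:
  - {d_n} = {36/n : n ≥ 1}; the only limit point is 0
  - closure = {36/n : n ≥ 1} ∪ {0}
For the norm: a diagonal operator has ||M|| = sup_n |d_n|. Here d_n = 36/n is positive and decreasing, so sup_n |d_n| = d_1 = 36. So ||M|| = 36.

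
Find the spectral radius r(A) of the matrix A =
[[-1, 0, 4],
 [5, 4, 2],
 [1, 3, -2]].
r(A) ≈ 5.9735

The eigenvalues of A are the roots of its characteristic polynomial. With M = A (coefficients from the trace, the sum of principal 2x2 minors, and det A):
  p(λ) = det(λ I - M) = λ^3 - λ^2 - 20λ - 58.
No integer candidate from the rational root theorem (±divisors of 58) is a root, so the roots are irrational. The cubic discriminant is Δ = -79540 < 0, so there is one real root and a complex-conjugate pair. p(5) = -58 and p(6) = 2 have opposite signs, so a root lies in (5, 6); Newton's method refines it to λ ≈ 5.9735. Dividing out (λ - (5.9735)) leaves approximately λ^2 + 4.9735λ + 9.7095. For λ^2 + 4.9735λ + 9.7095 the discriminant is -14.102. It is negative, so the remaining roots are the complex-conjugate pair λ ≈ -2.4868 ± 1.8776i. Their product equals the constant term, so |λ|^2 ≈ 9.7095 and |λ| ≈ 3.116.
Thus the eigenvalues (to 4 decimals) are 5.9735 (modulus 5.9735); -2.4868 ± 1.8776i (modulus 3.116). The spectral radius is the largest modulus: r(A) ≈ 5.9735. (Cross-check: r(A) ≤ ||A||_2 ≈ 7.0521; equality holds whenever A is normal, though it can also hold for some non-normal A.)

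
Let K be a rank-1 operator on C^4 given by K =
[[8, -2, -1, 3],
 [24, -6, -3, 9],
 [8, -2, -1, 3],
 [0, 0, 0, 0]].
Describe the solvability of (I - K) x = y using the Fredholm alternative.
(I - K) is singular (det(I - K) = 0, i.e. 1 ∈ sigma(K)). (I - K) x = y is solvable iff y ⊥ ker((I - K)^*) = span{(8, -2, -1, 3)}, i.e. iff 8y_1 - 2y_2 - y_3 + 3y_4 = 0. When solvable, the solutions are x = y + c·(1, 3, 1, 0), c arbitrary (ker(I - K) = span{(1, 3, 1, 0)}, dimension 1).

K has rank 1, so it is an outer product K = u v^T: every row of K is a multiple of one row vector. Reading off the entries, u = (1, 3, 1, 0) and v = (8, -2, -1, 3) (row i of K equals u_i·v^T). A rank-one matrix u v^T satisfies K u = u (v·u) and kills the (3)-dimensional subspace v^⊥, so its characteristic polynomial is lambda^3 (lambda - v·u) with v·u = tr K = 1. Hence the eigenvalues of I - K are 1 (multiplicity 3) and 1 - (1) = 0, so det(I - K) = 0. (Direct check: I - K =
[[-7, 2, 1, -3],
 [-24, 7, 3, -9],
 [-8, 2, 2, -3],
 [0, 0, 0, 1]]
has determinant 0.) So 1 is an eigenvalue of K and (I - K) is not invertible. The finite-dimensional Fredholm alternative says: either (I - K) is invertible, or ker(I - K) ≠ {0} and then range(I - K) = ker((I - K)^*)^⊥, with dim ker(I - K) = dim ker((I - K)^*). We are in the second case, so we need both kernels. Kernel of I - K: (I - K) u = u - u (v·u) = u - u = 0, so ker(I - K) = span{u} = span{(1, 3, 1, 0)} (it is exactly 1-dimensional because rank(I - K) = 3). Kernel of the adjoint: K is real, so (I - K)^* = I - K^T = I - v u^T, and (I - v u^T) v = v - v (u·v) = 0; hence ker((I - K)^*) = span{v} = span{(8, -2, -1, 3)}. Therefore (I - K) x = y is solvable iff <y, v> = 0, i.e. iff 8y_1 - 2y_2 - y_3 + 3y_4 = 0. When this holds, K y = u (v·y) = 0, so (I - K) y = y and x = y is a particular solution; the full solution set is the line x = y + c·u = y + c·(1, 3, 1, 0), c ∈ C.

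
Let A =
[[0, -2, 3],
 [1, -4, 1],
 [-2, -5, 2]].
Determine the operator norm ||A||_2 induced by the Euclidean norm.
||A||_2 ≈ 7.4626 (= sqrt(largest eigenvalue of A^T A))

||A||_2 = sigma_max(A) = sqrt(lambda_max(A^T A)). Form the symmetric matrix M = A^T A =
[[5, 6, -3],
 [6, 45, -20],
 [-3, -20, 14]].
Its characteristic polynomial (trace, sum of principal 2x2 minors, determinant of M give the coefficients) is
  p(λ) = det(λ I - M) = λ^3 - 64λ^2 + 480λ - 961.
No integer candidate from the rational root theorem (±divisors of 961) is a root, so the roots are irrational. The cubic discriminant is Δ = 128357 > 0, so there are three distinct real roots. p(4) = -1 and p(4.1) = 0.081 have opposite signs, so a root lies in (4, 4.1); Newton's method refines it to λ ≈ 4.0871. p(4.2) = 0.128 and p(4.3) = -0.853 have opposite signs, so a root lies in (4.2, 4.3); Newton's method refines it to λ ≈ 4.222. p(55) = -1786 and p(56) = 831 have opposite signs, so a root lies in (55, 56); Newton's method refines it to λ ≈ 55.6908. Check (Vieta): the three roots sum to 64, matching tr M = 64.
So the eigenvalues of A^T A are ≈ 4.0871, 4.222, 55.6908 (all ≥ 0, as they must be for A^T A). The largest is λ_max ≈ 55.6908, hence ||A||_2 = sqrt(λ_max) ≈ 7.4626.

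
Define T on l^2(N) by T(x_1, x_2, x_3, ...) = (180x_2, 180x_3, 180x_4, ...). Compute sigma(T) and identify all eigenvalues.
sigma(T) = closed disk {z in C : |z| ≤ 180}; sigma_p(T) = open disk {z in C : |z| < 180}

Note T = 180·V where V is the unit left shift (V x)_k = x_{k+1}; so sigma(T) = 180·sigma(V) and ||T|| = 180||V||. ||T x||^2 = 32400sum_{k≥2} |x_k|^2 ≤ 32400||x||^2, with equality on {x : x_1 = 0}, so ||T|| = 180. For any lambda with |lambda| < 180, set r = lambda/180 (|r| < 1); the vector x = (1, r, r^2, ...) is in l^2 and satisfies T x = 180(r, r^2, ...) = lambda x, so lambda is an eigenvalue. On the boundary |lambda| = 180 the geometric series diverges, so no l^2 eigenvector exists, but these lambda lie in the approximate point spectrum. Hence sigma(T) is the closed disk of radius 180 and sigma_p(T) is the open disk.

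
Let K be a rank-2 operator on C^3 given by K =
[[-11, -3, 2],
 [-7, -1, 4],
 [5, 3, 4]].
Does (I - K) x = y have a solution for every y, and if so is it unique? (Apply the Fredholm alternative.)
(I - K) is invertible (det(I - K) = -71 ≠ 0), so for every y in C^3 the equation (I - K) x = y has a unique solution.

K has rank 2 and factors as K = U V^T = u1 v1^T + u2 v2^T with u1 = (-3, -1, 3), v1 = (3, 1, 0), u2 = (-1, -2, -2), v2 = (2, 0, -2) (multiplying out reproduces the displayed K). The nonzero eigenvalues of U V^T coincide with those of the 2 x 2 matrix G = V^T U = [[v1·u1, v1·u2], [v2·u1, v2·u2]] = [[-10, -5], [-12, 2]], and by the Sylvester determinant identity det(I_3 - U V^T) = det(I_2 - V^T U) = det([[11, 5], [12, -1]]) = (11)(-1) - (5)(12) = -71. (Direct check: I - K =
[[12, 3, -2],
 [7, 2, -4],
 [-5, -3, -3]]
has determinant -71.) The finite-dimensional Fredholm alternative says: either (I - K) is invertible, or ker(I - K) ≠ {0} and then range(I - K) = ker((I - K)^*)^⊥, with dim ker(I - K) = dim ker((I - K)^*). Since det(I - K) ≠ 0, 1 is not an eigenvalue of K and ker(I - K) = {0}, so we are in the first case: for every y there is a unique x = (I - K)^(-1) y. (Explicitly, by the Woodbury identity, (I - U V^T)^(-1) = I + U (I_2 - G)^(-1) V^T.)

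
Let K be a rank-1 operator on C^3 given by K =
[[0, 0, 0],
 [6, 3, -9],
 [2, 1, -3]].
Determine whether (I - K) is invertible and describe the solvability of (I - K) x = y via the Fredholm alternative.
(I - K) is invertible (det(I - K) = 1 ≠ 0), so for every y in C^3 the equation (I - K) x = y has a unique solution.

K has rank 1, so it is an outer product K = u v^T: every row of K is a multiple of one row vector. Reading off the entries, u = (0, -3, -1) and v = (-2, -1, 3) (row i of K equals u_i·v^T). A rank-one matrix u v^T satisfies K u = u (v·u) and kills the (2)-dimensional subspace v^⊥, so its characteristic polynomial is lambda^2 (lambda - v·u) with v·u = tr K = 0. Hence the eigenvalues of I - K are 1 (multiplicity 2) and 1 - (0) = 1, so det(I - K) = 1. (Direct check: I - K =
[[1, 0, 0],
 [-6, -2, 9],
 [-2, -1, 4]]
has determinant 1.) The finite-dimensional Fredholm alternative says: either (I - K) is invertible, or ker(I - K) ≠ {0} and then range(I - K) = ker((I - K)^*)^⊥, with dim ker(I - K) = dim ker((I - K)^*). Since det(I - K) ≠ 0, 1 is not an eigenvalue of K and ker(I - K) = {0}, so we are in the first case: for every y there is a unique x = (I - K)^(-1) y. Explicitly, by the Sherman–Morrison formula, (I - u v^T)^(-1) = I + u v^T/(1 - v·u), i.e. (I - K)^(-1) = I + K.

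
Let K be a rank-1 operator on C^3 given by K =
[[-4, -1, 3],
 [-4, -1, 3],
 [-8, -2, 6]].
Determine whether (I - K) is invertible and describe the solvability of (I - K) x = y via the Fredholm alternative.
(I - K) is singular (det(I - K) = 0, i.e. 1 ∈ sigma(K)). (I - K) x = y is solvable iff y ⊥ ker((I - K)^*) = span{(-4, -1, 3)}, i.e. iff -4y_1 - y_2 + 3y_3 = 0. When solvable, the solutions are x = y + c·(1, 1, 2), c arbitrary (ker(I - K) = span{(1, 1, 2)}, dimension 1).

K has rank 1, so it is an outer product K = u v^T: every row of K is a multiple of one row vector. Reading off the entries, u = (1, 1, 2) and v = (-4, -1, 3) (row i of K equals u_i·v^T). A rank-one matrix u v^T satisfies K u = u (v·u) and kills the (2)-dimensional subspace v^⊥, so its characteristic polynomial is lambda^2 (lambda - v·u) with v·u = tr K = 1. Hence the eigenvalues of I - K are 1 (multiplicity 2) and 1 - (1) = 0, so det(I - K) = 0. (Direct check: I - K =
[[5, 1, -3],
 [4, 2, -3],
 [8, 2, -5]]
has determinant 0.) So 1 is an eigenvalue of K and (I - K) is not invertible. The finite-dimensional Fredholm alternative says: either (I - K) is invertible, or ker(I - K) ≠ {0} and then range(I - K) = ker((I - K)^*)^⊥, with dim ker(I - K) = dim ker((I - K)^*). We are in the second case, so we need both kernels. Kernel of I - K: (I - K) u = u - u (v·u) = u - u = 0, so ker(I - K) = span{u} = span{(1, 1, 2)} (it is exactly 1-dimensional because rank(I - K) = 2). Kernel of the adjoint: K is real, so (I - K)^* = I - K^T = I - v u^T, and (I - v u^T) v = v - v (u·v) = 0; hence ker((I - K)^*) = span{v} = span{(-4, -1, 3)}. Therefore (I - K) x = y is solvable iff <y, v> = 0, i.e. iff -4y_1 - y_2 + 3y_3 = 0. When this holds, K y = u (v·y) = 0, so (I - K) y = y and x = y is a particular solution; the full solution set is the line x = y + c·u = y + c·(1, 1, 2), c ∈ C.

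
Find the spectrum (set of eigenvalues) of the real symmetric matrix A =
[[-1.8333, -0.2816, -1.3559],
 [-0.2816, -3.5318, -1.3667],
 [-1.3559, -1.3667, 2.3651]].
sigma(A) ≈ {-4, -2, 3}

A is real symmetric, so its spectrum consists of real eigenvalues. Expanding the characteristic polynomial of the displayed matrix gives
  det(λ I - A) = p(λ) = λ^3 + (3)λ^2 + (-10)λ + (-24).
Solving p(λ) = 0 yields eigenvalues ≈ -4, -2, 3. (A is shown rounded to 4 decimals, so these recover the underlying integer eigenvalues to within that precision.)
Verification: the trace of A = -3 equals the sum of eigenvalues -3, and det(A) ≈ 23.9999 matches the eigenvalue product 24.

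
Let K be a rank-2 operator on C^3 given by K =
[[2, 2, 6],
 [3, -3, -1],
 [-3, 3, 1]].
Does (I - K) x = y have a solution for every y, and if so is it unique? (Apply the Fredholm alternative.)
(I - K) is invertible (det(I - K) = 9 ≠ 0), so for every y in C^3 the equation (I - K) x = y has a unique solution.

K has rank 2 and factors as K = U V^T = u1 v1^T + u2 v2^T with u1 = (0, 1, -1), v1 = (3, -3, -1), u2 = (-2, 0, 0), v2 = (-1, -1, -3) (multiplying out reproduces the displayed K). The nonzero eigenvalues of U V^T coincide with those of the 2 x 2 matrix G = V^T U = [[v1·u1, v1·u2], [v2·u1, v2·u2]] = [[-2, -6], [2, 2]], and by the Sylvester determinant identity det(I_3 - U V^T) = det(I_2 - V^T U) = det([[3, 6], [-2, -1]]) = (3)(-1) - (6)(-2) = 9. (Direct check: I - K =
[[-1, -2, -6],
 [-3, 4, 1],
 [3, -3, 0]]
has determinant 9.) The finite-dimensional Fredholm alternative says: either (I - K) is invertible, or ker(I - K) ≠ {0} and then range(I - K) = ker((I - K)^*)^⊥, with dim ker(I - K) = dim ker((I - K)^*). Since det(I - K) ≠ 0, 1 is not an eigenvalue of K and ker(I - K) = {0}, so we are in the first case: for every y there is a unique x = (I - K)^(-1) y. (Explicitly, by the Woodbury identity, (I - U V^T)^(-1) = I + U (I_2 - G)^(-1) V^T.)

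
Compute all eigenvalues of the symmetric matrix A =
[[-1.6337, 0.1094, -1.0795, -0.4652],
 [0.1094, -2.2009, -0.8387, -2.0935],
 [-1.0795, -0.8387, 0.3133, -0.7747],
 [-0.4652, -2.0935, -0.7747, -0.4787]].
sigma(A) ≈ {-4, -2, 1} (1 with multiplicity 2)

A is real symmetric, so its spectrum consists of real eigenvalues. Expanding the characteristic polynomial of the displayed matrix gives
  det(λ I - A) = p(λ) = λ^4 + (4)λ^3 + (-3)λ^2 + (-10)λ + (8).
Solving p(λ) = 0 yields eigenvalues ≈ -4, -2, 1, 1. (A is shown rounded to 4 decimals, so these recover the underlying integer eigenvalues to within that precision.)
Verification: the trace of A = -4 equals the sum of eigenvalues -4, and det(A) ≈ 8.0005 matches the eigenvalue product 8.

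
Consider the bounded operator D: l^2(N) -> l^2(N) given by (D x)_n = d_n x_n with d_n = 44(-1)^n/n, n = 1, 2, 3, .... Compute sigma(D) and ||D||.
sigma(D) = {44(-1)^n/n : n ≥ 1} ∪ {0}; ||D|| = 44

A bounded diagonal operator on l^2 with diagonal entries d_n has spectrum equal to the closure of {d_n : n ≥ 1}: every d_n is an eigenvalue (with eigenvector e_n), so {d_n} ⊂ sigma(D); the spectrum is closed, so its closure is too; and for lambda not in the closure, (D - lambda I) has bounded inverse (the diagonal entries 1/(d_n - lambda) are bounded). For our sequence d_n = 44(-1)^n/n, n = 1, 2, 3, ...:
  - {d_n} = {44(-1)^n/n : n ≥ 1}; the only limit point is 0
  - closure = {44(-1)^n/n : n ≥ 1} ∪ {0}
For the norm: a diagonal operator has ||D|| = sup_n |d_n|. Here |d_n| = 44/n is decreasing, so sup_n |d_n| = |d_1| = 44. So ||D|| = 44.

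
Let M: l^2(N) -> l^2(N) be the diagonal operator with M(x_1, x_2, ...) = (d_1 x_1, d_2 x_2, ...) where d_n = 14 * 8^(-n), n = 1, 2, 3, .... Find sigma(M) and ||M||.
sigma(M) = {14 * 8^(-n) : n ≥ 1} ∪ {0}; ||M|| = 7/4

A bounded diagonal operator on l^2 with diagonal entries d_n has spectrum equal to the closure of {d_n : n ≥ 1}: every d_n is an eigenvalue (with eigenvector e_n), so {d_n} ⊂ sigma(M); the spectrum is closed, so its closure is too; and for lambda not in the closure, (M - lambda I) has bounded inverse (the diagonal entries 1/(d_n - lambda) are bounded). For our sequence d_n = 14 * 8^(-n), n = 1, 2, 3, ...:
  - {d_n} = {14 * 8^(-n) : n ≥ 1}; the only limit point is 0
  - closure = {14 * 8^(-n) : n ≥ 1} ∪ {0}
For the norm: a diagonal operator has ||M|| = sup_n |d_n|. Here d_n = 14 * 8^(-n) is positive and decreasing, so sup_n |d_n| = d_1 = 14/8 = 7/4. So ||M|| = 7/4.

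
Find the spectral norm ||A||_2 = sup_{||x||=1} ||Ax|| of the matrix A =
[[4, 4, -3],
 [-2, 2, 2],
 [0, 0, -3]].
||A||_2 ≈ 6.7087 (= sqrt(largest eigenvalue of A^T A))

||A||_2 = sigma_max(A) = sqrt(lambda_max(A^T A)). Form the symmetric matrix M = A^T A =
[[20, 12, -16],
 [12, 20, -8],
 [-16, -8, 22]].
Its characteristic polynomial (trace, sum of principal 2x2 minors, determinant of M give the coefficients) is
  p(λ) = det(λ I - M) = λ^3 - 62λ^2 + 816λ - 2304.
No integer candidate from the rational root theorem (±divisors of 2304) is a root, so the roots are irrational. The cubic discriminant is Δ = 144589824 > 0, so there are three distinct real roots. p(3) = -387 and p(4) = 32 have opposite signs, so a root lies in (3, 4); Newton's method refines it to λ ≈ 3.914. p(13) = 23 and p(14) = -288 have opposite signs, so a root lies in (13, 14); Newton's method refines it to λ ≈ 13.0791. p(45) = -9 and p(46) = 1376 have opposite signs, so a root lies in (45, 46); Newton's method refines it to λ ≈ 45.0069. Check (Vieta): the three roots sum to 62, matching tr M = 62.
So the eigenvalues of A^T A are ≈ 3.914, 13.0791, 45.0069 (all ≥ 0, as they must be for A^T A). The largest is λ_max ≈ 45.0069, hence ||A||_2 = sqrt(λ_max) ≈ 6.7087.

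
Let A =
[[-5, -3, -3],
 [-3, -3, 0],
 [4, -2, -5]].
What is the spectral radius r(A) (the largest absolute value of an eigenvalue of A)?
r(A) = sqrt(28) ≈ 5.2915

The eigenvalues of A are the roots of its characteristic polynomial. With M = A (coefficients from the trace, the sum of principal 2x2 minors, and det A):
  p(λ) = det(λ I - M) = λ^3 + 13λ^2 + 58λ + 84.
By the rational root theorem any rational root is an integer divisor of 84. Testing λ = -3: p(-3) = -27 + 117 - 174 + 84 = 0, so λ = -3 is a root. Dividing out (λ + 3) leaves p(λ) = (λ + 3)(λ^2 + 10λ + 28). For λ^2 + 10λ + 28 the discriminant is -12. It is negative, so the roots are the complex-conjugate pair λ = -5 ± (sqrt(12)/2) i ≈ -5 ± 1.7321i. For a conjugate pair the product of the roots equals the constant term, so |λ|^2 = 28 and |λ| = sqrt(28) ≈ 5.2915.
Thus the eigenvalues (to 4 decimals) are -5 ± 1.7321i (modulus 5.2915); -3 (modulus 3). The spectral radius is the largest modulus: r(A) = sqrt(28) ≈ 5.2915. (Cross-check: r(A) ≤ ||A||_2 ≈ 7.6139; equality holds whenever A is normal, though it can also hold for some non-normal A.)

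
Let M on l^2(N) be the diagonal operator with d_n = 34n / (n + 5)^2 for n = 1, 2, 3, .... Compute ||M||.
||M|| = 17/10 (attained at n = 5)

For M diagonal, ||M|| = sup_n |d_n|. Treat f(x) = 34x / (x + 5)^2 for real x > 0. By the quotient rule, f'(x) = 34(5 - x)/(x + 5)^3, which is positive for x < 5 and negative for x > 5. So f has a unique maximum at x = 5, and since 5 is a positive integer, the supremum over n ≥ 1 is attained at n = 5: d_5 = 34·5/(5 + 5)^2 = 34·5/100 = 17/10. Hence ||M|| = 17/10.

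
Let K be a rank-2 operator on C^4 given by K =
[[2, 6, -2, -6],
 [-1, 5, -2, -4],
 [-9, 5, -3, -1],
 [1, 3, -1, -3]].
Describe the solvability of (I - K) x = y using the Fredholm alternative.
(I - K) is invertible (det(I - K) = -8 ≠ 0), so for every y in C^4 the equation (I - K) x = y has a unique solution.

K has rank 2 and factors as K = U V^T = u1 v1^T + u2 v2^T with u1 = (2, 1, -1, 1), v1 = (3, 1, 0, -2), u2 = (-2, -2, -3, -1), v2 = (2, -2, 1, 1) (multiplying out reproduces the displayed K). The nonzero eigenvalues of U V^T coincide with those of the 2 x 2 matrix G = V^T U = [[v1·u1, v1·u2], [v2·u1, v2·u2]] = [[5, -6], [2, -4]], and by the Sylvester determinant identity det(I_4 - U V^T) = det(I_2 - V^T U) = det([[-4, 6], [-2, 5]]) = (-4)(5) - (6)(-2) = -8. (Direct check: I - K =
[[-1, -6, 2, 6],
 [1, -4, 2, 4],
 [9, -5, 4, 1],
 [-1, -3, 1, 4]]
has determinant -8.) The finite-dimensional Fredholm alternative says: either (I - K) is invertible, or ker(I - K) ≠ {0} and then range(I - K) = ker((I - K)^*)^⊥, with dim ker(I - K) = dim ker((I - K)^*). Since det(I - K) ≠ 0, 1 is not an eigenvalue of K and ker(I - K) = {0}, so we are in the first case: for every y there is a unique x = (I - K)^(-1) y. (Explicitly, by the Woodbury identity, (I - U V^T)^(-1) = I + U (I_2 - G)^(-1) V^T.)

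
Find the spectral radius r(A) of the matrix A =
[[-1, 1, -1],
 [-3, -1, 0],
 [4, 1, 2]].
r(A) ≈ 2.3614

The eigenvalues of A are the roots of its characteristic polynomial. With M = A (coefficients from the trace, the sum of principal 2x2 minors, and det A):
  p(λ) = det(λ I - M) = λ^3 + 4λ - 7.
No integer candidate from the rational root theorem (±divisors of 7) is a root, so the roots are irrational. The cubic discriminant is Δ = -1579 < 0, so there is one real root and a complex-conjugate pair. p(1) = -2 and p(2) = 9 have opposite signs, so a root lies in (1, 2); Newton's method refines it to λ ≈ 1.2554. Dividing out (λ - (1.2554)) leaves approximately λ^2 + 1.2554λ + 5.576. For λ^2 + 1.2554λ + 5.576 the discriminant is -20.728. It is negative, so the remaining roots are the complex-conjugate pair λ ≈ -0.6277 ± 2.2764i. Their product equals the constant term, so |λ|^2 ≈ 5.576 and |λ| ≈ 2.3614.
Thus the eigenvalues (to 4 decimals) are 1.2554 (modulus 1.2554); -0.6277 ± 2.2764i (modulus 2.3614). The spectral radius is the largest modulus: r(A) ≈ 2.3614. (Cross-check: r(A) ≤ ||A||_2 ≈ 5.5339; equality holds whenever A is normal, though it can also hold for some non-normal A.)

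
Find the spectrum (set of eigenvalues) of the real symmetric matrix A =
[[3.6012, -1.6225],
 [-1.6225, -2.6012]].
sigma(A) ≈ {-3, 4}

A is real symmetric, so its spectrum consists of real eigenvalues. Expanding the characteristic polynomial of the displayed matrix gives
  det(λ I - A) = p(λ) = λ^2 + (-1)λ + (-12).
Solving p(λ) = 0 yields eigenvalues ≈ -3, 4. (A is shown rounded to 4 decimals, so these recover the underlying integer eigenvalues to within that precision.)
Verification: the trace of A = 1 equals the sum of eigenvalues 1, and det(A) ≈ -11.9999 matches the eigenvalue product -12.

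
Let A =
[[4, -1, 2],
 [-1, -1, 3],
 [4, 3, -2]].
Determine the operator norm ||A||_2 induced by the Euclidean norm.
||A||_2 ≈ 6.2044 (= sqrt(largest eigenvalue of A^T A))

||A||_2 = sigma_max(A) = sqrt(lambda_max(A^T A)). Form the symmetric matrix M = A^T A =
[[33, 9, -3],
 [9, 11, -11],
 [-3, -11, 17]].
Its characteristic polynomial (trace, sum of principal 2x2 minors, determinant of M give the coefficients) is
  p(λ) = det(λ I - M) = λ^3 - 61λ^2 + 900λ - 1296.
No integer candidate from the rational root theorem (±divisors of 1296) is a root, so the roots are irrational. The cubic discriminant is Δ = 156698064 > 0, so there are three distinct real roots. p(1) = -456 and p(2) = 268 have opposite signs, so a root lies in (1, 2); Newton's method refines it to λ ≈ 1.6113. p(20) = 304 and p(21) = -36 have opposite signs, so a root lies in (20, 21); Newton's method refines it to λ ≈ 20.8939. p(38) = -308 and p(39) = 342 have opposite signs, so a root lies in (38, 39); Newton's method refines it to λ ≈ 38.4948. Check (Vieta): the three roots sum to 61, matching tr M = 61.
So the eigenvalues of A^T A are ≈ 1.6113, 20.8939, 38.4948 (all ≥ 0, as they must be for A^T A). The largest is λ_max ≈ 38.4948, hence ||A||_2 = sqrt(λ_max) ≈ 6.2044.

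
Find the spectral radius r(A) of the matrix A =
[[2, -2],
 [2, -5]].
r(A) = (3 + sqrt(33))/2 ≈ 4.3723

The eigenvalues of A are the roots of its characteristic polynomial. With M = A (coefficients from the trace and determinant):
  p(λ) = det(λ I - M) = λ^2 + 3λ - 6.
For λ^2 + 3λ - 6 the discriminant is 33. It is nonnegative but not a perfect square, so the roots are real and irrational: λ = (-3 ± sqrt(33))/2 ≈ 1.3723, -4.3723.
Thus the eigenvalues (to 4 decimals) are 1.3723 (modulus 1.3723); -4.3723 (modulus 4.3723). The spectral radius is the largest modulus: r(A) = (3 + sqrt(33))/2 ≈ 4.3723. (Cross-check: r(A) ≤ ||A||_2 ≈ 6; equality holds whenever A is normal, though it can also hold for some non-normal A.)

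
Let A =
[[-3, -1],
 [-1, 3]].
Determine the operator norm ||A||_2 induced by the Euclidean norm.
||A||_2 = sqrt(10) ≈ 3.1623 (= sqrt(largest eigenvalue of A^T A))

||A||_2 = sigma_max(A) = sqrt(lambda_max(A^T A)). Form the symmetric matrix M = A^T A =
[[10, 0],
 [0, 10]].
Its characteristic polynomial (trace, determinant of M give the coefficients) is
  p(λ) = det(λ I - M) = λ^2 - 20λ + 100.
For λ^2 - 20λ + 100 the discriminant is 0. It is a perfect square (0^2), so the roots are rational: λ = (20 ± 0)/2 = 10, 10.
So the eigenvalues of A^T A are ≈ 10, 10 (all ≥ 0, as they must be for A^T A). The largest is λ_max = 10, hence ||A||_2 = sqrt(λ_max) = sqrt(10) ≈ 3.1623.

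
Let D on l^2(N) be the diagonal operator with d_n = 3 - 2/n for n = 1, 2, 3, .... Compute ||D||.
||D|| = 3

For a diagonal operator on l^2 with entries d_n, ||D|| = sup_n |d_n|. Here d_1 = 1, d_2 = 2, ..., and d_n = 3 - 2/n increases monotonically toward 3. All terms lie in [1, 3), so |d_n| = d_n and the supremum is the limit 3, which is not attained by any individual d_n. Hence ||D|| = 3.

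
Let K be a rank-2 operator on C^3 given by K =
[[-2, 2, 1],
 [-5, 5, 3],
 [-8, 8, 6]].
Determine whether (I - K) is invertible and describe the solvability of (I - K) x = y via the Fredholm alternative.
(I - K) is invertible (det(I - K) = -6 ≠ 0), so for every y in C^3 the equation (I - K) x = y has a unique solution.

K has rank 2 and factors as K = U V^T = u1 v1^T + u2 v2^T with u1 = (-1, -1, 2), v1 = (-1, 1, 1), u2 = (1, 2, 2), v2 = (-3, 3, 2) (multiplying out reproduces the displayed K). The nonzero eigenvalues of U V^T coincide with those of the 2 x 2 matrix G = V^T U = [[v1·u1, v1·u2], [v2·u1, v2·u2]] = [[2, 3], [4, 7]], and by the Sylvester determinant identity det(I_3 - U V^T) = det(I_2 - V^T U) = det([[-1, -3], [-4, -6]]) = (-1)(-6) - (-3)(-4) = -6. (Direct check: I - K =
[[3, -2, -1],
 [5, -4, -3],
 [8, -8, -5]]
has determinant -6.) The finite-dimensional Fredholm alternative says: either (I - K) is invertible, or ker(I - K) ≠ {0} and then range(I - K) = ker((I - K)^*)^⊥, with dim ker(I - K) = dim ker((I - K)^*). Since det(I - K) ≠ 0, 1 is not an eigenvalue of K and ker(I - K) = {0}, so we are in the first case: for every y there is a unique x = (I - K)^(-1) y. (Explicitly, by the Woodbury identity, (I - U V^T)^(-1) = I + U (I_2 - G)^(-1) V^T.)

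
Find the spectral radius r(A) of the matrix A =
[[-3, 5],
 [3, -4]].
r(A) = (7 + sqrt(61))/2 ≈ 7.4051

The eigenvalues of A are the roots of its characteristic polynomial. With M = A (coefficients from the trace and determinant):
  p(λ) = det(λ I - M) = λ^2 + 7λ - 3.
For λ^2 + 7λ - 3 the discriminant is 61. It is nonnegative but not a perfect square, so the roots are real and irrational: λ = (-7 ± sqrt(61))/2 ≈ 0.4051, -7.4051.
Thus the eigenvalues (to 4 decimals) are 0.4051 (modulus 0.4051); -7.4051 (modulus 7.4051). The spectral radius is the largest modulus: r(A) = (7 + sqrt(61))/2 ≈ 7.4051. (Cross-check: r(A) ≤ ||A||_2 ≈ 7.6712; equality holds whenever A is normal, though it can also hold for some non-normal A.)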